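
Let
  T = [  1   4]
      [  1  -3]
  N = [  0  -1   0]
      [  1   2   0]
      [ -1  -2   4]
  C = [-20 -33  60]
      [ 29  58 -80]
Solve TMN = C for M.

M = T⁻¹CN⁻¹ (apply T⁻¹ on the left and N⁻¹ on the right).
T has determinant -7; T⁻¹ = [[3/7, 4/7], [1/7, -1/7]].
det N = 4, so N⁻¹ = [[2, 1, 0], [-1, 0, 0], [0, 1/4, 1/4]].
T⁻¹C = [[8, 19, -20], [-7, -13, 20]].
M = (T⁻¹C)N⁻¹ = [[-3, 3, -5], [-1, -2, 5]].

M = [[-3, 3, -5], [-1, -2, 5]]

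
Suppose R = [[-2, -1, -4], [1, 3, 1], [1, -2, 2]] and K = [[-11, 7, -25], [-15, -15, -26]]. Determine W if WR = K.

Right-multiplying both sides by R⁻¹ gives W = KR⁻¹.
det R = 5, so R⁻¹ = [[8/5, 2, 11/5], [-1/5, 0, -2/5], [-1, -1, -1]].
W = KR⁻¹ = [[-11, 7, -25], [-15, -15, -26]] · [[8/5, 2, 11/5], [-1/5, 0, -2/5], [-1, -1, -1]] = [[6, 3, -2], [5, -4, -1]].

W = [[6, 3, -2], [5, -4, -1]]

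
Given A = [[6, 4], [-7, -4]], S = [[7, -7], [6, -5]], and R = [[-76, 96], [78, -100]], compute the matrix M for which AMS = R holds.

M = [[-2, 2], [-4, 2]]

Isolating M: multiply by A⁻¹ from the left and S⁻¹ from the right, so M = A⁻¹RS⁻¹.
det A = 4, so A⁻¹ = [[-1, -1], [7/4, 3/2]].
det S = 7; the adjugate gives S⁻¹ = [[-5/7, 1], [-6/7, 1]].
A⁻¹R = [[-2, 4], [-16, 18]].
M = (A⁻¹R)S⁻¹ = [[-2, 2], [-4, 2]].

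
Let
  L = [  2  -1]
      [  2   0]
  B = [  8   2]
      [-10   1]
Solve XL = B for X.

X = [[-2, 6], [-1, -4]]

Right-multiplying both sides by L⁻¹ gives X = BL⁻¹.
L has determinant 2; L⁻¹ = [[0, 1/2], [-1, 1]].
X = BL⁻¹ = [[8, 2], [-10, 1]] · [[0, 1/2], [-1, 1]] = [[-2, 6], [-1, -4]].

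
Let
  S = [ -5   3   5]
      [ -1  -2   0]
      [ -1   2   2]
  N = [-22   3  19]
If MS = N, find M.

Since S sits to the right of M, M = NS⁻¹.
det S = 6; the adjugate gives S⁻¹ = [[-2/3, 2/3, 5/3], [1/3, -5/6, -5/6], [-2/3, 7/6, 13/6]].
M = NS⁻¹ = [[-22, 3, 19]] · [[-2/3, 2/3, 5/3], [1/3, -5/6, -5/6], [-2/3, 7/6, 13/6]] = [[3, 5, 2]].

M = [[3, 5, 2]]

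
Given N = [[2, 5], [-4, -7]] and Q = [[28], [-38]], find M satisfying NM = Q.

M = [[-1], [6]]

N is on the left of M, so left-multiply by N⁻¹: M = N⁻¹Q.
det N = 6, so N⁻¹ = [[-7/6, -5/6], [2/3, 1/3]].
M = N⁻¹Q = [[-7/6, -5/6], [2/3, 1/3]] · [[28], [-38]] = [[-1], [6]].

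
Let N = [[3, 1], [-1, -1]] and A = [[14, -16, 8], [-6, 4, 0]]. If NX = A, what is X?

N is on the left of X, so left-multiply by N⁻¹: X = N⁻¹A.
det N = -2; the adjugate gives N⁻¹ = [[1/2, 1/2], [-1/2, -3/2]].
X = N⁻¹A = [[1/2, 1/2], [-1/2, -3/2]] · [[14, -16, 8], [-6, 4, 0]] = [[4, -6, 4], [2, 2, -4]].

X = [[4, -6, 4], [2, 2, -4]]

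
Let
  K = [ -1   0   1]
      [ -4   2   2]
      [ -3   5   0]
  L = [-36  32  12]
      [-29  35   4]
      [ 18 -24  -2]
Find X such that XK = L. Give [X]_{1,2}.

K is on the right of X, so right-multiply by K⁻¹: X = LK⁻¹.
det K = -4, so K⁻¹ = [[5/2, -5/4, 1/2], [3/2, -3/4, 1/2], [7/2, -5/4, 1/2]].
X = LK⁻¹ = [[-36, 32, 12], [-29, 35, 4], [18, -24, -2]] · [[5/2, -5/4, 1/2], [3/2, -3/4, 1/2], [7/2, -5/4, 1/2]] = [[0, 6, 4], [-6, 5, 5], [2, -2, -4]].

6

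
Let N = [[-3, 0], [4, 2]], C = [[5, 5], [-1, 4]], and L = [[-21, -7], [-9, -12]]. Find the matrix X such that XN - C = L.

X = [[4, -1], [-2, -4]]

XN = L + C = [[-16, -2], [-10, -8]].
Right-multiplying both sides by N⁻¹ gives X = (L + C)N⁻¹.
N has determinant -6; N⁻¹ = [[-1/3, 0], [2/3, 1/2]].
X = (L + C)N⁻¹ = [[4, -1], [-2, -4]].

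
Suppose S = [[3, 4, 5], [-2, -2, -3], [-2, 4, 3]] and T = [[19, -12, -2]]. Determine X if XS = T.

X = [[-1, -6, -5]]

S is on the right of X, so right-multiply by S⁻¹: X = TS⁻¹.
det S = 6, so S⁻¹ = [[1, 4/3, -1/3], [2, 19/6, -1/6], [-2, -10/3, 1/3]].
X = TS⁻¹ = [[19, -12, -2]] · [[1, 4/3, -1/3], [2, 19/6, -1/6], [-2, -10/3, 1/3]] = [[-1, -6, -5]].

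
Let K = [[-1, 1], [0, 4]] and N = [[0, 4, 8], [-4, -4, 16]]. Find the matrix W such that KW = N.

W = [[-1, -5, -4], [-1, -1, 4]]

Left-multiplying both sides by K⁻¹ gives W = K⁻¹N.
det K = -4, so K⁻¹ = [[-1, 1/4], [0, 1/4]].
W = K⁻¹N = [[-1, 1/4], [0, 1/4]] · [[0, 4, 8], [-4, -4, 16]] = [[-1, -5, -4], [-1, -1, 4]].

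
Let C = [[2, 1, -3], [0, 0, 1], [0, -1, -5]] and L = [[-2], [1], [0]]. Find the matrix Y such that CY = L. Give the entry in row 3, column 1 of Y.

1

Since C multiplies Y on the left, Y = C⁻¹L.
det C = 2, so C⁻¹ = [[1/2, 4, 1/2], [0, -5, -1], [0, 1, 0]].
Y = C⁻¹L = [[1/2, 4, 1/2], [0, -5, -1], [0, 1, 0]] · [[-2], [1], [0]] = [[3], [-5], [1]].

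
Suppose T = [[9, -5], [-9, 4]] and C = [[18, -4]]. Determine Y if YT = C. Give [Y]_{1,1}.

T is on the right of Y, so right-multiply by T⁻¹: Y = CT⁻¹.
det T = -9; the adjugate gives T⁻¹ = [[-4/9, -5/9], [-1, -1]].
Y = CT⁻¹ = [[18, -4]] · [[-4/9, -5/9], [-1, -1]] = [[-4, -6]].

-4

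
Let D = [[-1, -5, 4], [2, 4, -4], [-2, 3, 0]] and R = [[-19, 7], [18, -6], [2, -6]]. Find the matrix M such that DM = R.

Since D multiplies M on the left, M = D⁻¹R.
det D = 4, so D⁻¹ = [[3, 3, 1], [2, 2, 1], [7/2, 13/4, 3/2]].
M = D⁻¹R = [[3, 3, 1], [2, 2, 1], [7/2, 13/4, 3/2]] · [[-19, 7], [18, -6], [2, -6]] = [[-1, -3], [0, -4], [-5, -4]].

M = [[-1, -3], [0, -4], [-5, -4]]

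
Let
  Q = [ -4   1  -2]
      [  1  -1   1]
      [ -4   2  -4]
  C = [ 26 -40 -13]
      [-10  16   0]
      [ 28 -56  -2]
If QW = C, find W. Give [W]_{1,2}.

6

Q is on the left of W, so left-multiply by Q⁻¹: W = Q⁻¹C.
det Q = -4, so Q⁻¹ = [[-1/2, 0, 1/4], [0, -2, -1/2], [1/2, -1, -3/4]].
W = Q⁻¹C = [[-1/2, 0, 1/4], [0, -2, -1/2], [1/2, -1, -3/4]] · [[26, -40, -13], [-10, 16, 0], [28, -56, -2]] = [[-6, 6, 6], [6, -4, 1], [2, 6, -5]].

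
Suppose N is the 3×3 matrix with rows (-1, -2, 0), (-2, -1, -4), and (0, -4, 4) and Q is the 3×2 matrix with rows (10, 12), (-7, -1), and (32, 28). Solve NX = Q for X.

N is on the left of X, so left-multiply by N⁻¹: X = N⁻¹Q.
det N = 4; the adjugate gives N⁻¹ = [[-5, 2, 2], [2, -1, -1], [2, -1, -3/4]].
X = N⁻¹Q = [[-5, 2, 2], [2, -1, -1], [2, -1, -3/4]] · [[10, 12], [-7, -1], [32, 28]] = [[0, -6], [-5, -3], [3, 4]].

X = [[0, -6], [-5, -3], [3, 4]]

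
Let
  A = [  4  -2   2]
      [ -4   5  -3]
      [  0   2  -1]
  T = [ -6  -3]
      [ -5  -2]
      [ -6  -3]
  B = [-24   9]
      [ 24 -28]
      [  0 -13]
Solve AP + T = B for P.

P = [[-4, 0], [5, -4], [4, 2]]

AP = B − T = [[-18, 12], [29, -26], [6, -10]].
Since A multiplies P on the left, P = A⁻¹(B − T).
A has determinant -4; A⁻¹ = [[-1/4, -1/2, 1], [1, 1, -1], [2, 2, -3]].
P = A⁻¹(B − T) = [[-4, 0], [5, -4], [4, 2]].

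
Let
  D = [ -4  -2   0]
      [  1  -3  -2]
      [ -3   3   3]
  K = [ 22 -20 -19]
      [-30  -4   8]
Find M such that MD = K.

D is on the right of M, so right-multiply by D⁻¹: M = KD⁻¹.
D has determinant 6; D⁻¹ = [[-1/2, 1, 2/3], [1/2, -2, -4/3], [-1, 3, 7/3]].
M = KD⁻¹ = [[22, -20, -19], [-30, -4, 8]] · [[-1/2, 1, 2/3], [1/2, -2, -4/3], [-1, 3, 7/3]] = [[-2, 5, -3], [5, 2, 4]].

M = [[-2, 5, -3], [5, 2, 4]]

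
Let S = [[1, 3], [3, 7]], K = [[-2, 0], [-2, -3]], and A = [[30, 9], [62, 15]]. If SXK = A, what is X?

X = [[3, 3], [-5, -2]]

Left-multiply by S⁻¹ and right-multiply by K⁻¹: X = S⁻¹AK⁻¹.
det S = -2; the adjugate gives S⁻¹ = [[-7/2, 3/2], [3/2, -1/2]].
K has determinant 6; K⁻¹ = [[-1/2, 0], [1/3, -1/3]].
S⁻¹A = [[-12, -9], [14, 6]].
X = (S⁻¹A)K⁻¹ = [[3, 3], [-5, -2]].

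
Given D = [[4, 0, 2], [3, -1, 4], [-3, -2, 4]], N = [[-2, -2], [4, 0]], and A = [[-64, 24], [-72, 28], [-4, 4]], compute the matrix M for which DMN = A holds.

M = [[-2, -4], [0, 1], [-2, -3]]

M = D⁻¹AN⁻¹ (apply D⁻¹ on the left and N⁻¹ on the right).
det D = -2; the adjugate gives D⁻¹ = [[-2, 2, -1], [12, -11, 5], [9/2, -4, 2]].
N has determinant 8; N⁻¹ = [[0, 1/4], [-1/2, -1/4]].
D⁻¹A = [[-12, 4], [4, 0], [-8, 4]].
M = (D⁻¹A)N⁻¹ = [[-2, -4], [0, 1], [-2, -3]].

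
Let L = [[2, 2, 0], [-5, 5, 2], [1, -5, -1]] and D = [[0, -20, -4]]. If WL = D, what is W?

W = [[-5, -2, 0]]

Since L sits to the right of W, W = DL⁻¹.
det L = 4, so L⁻¹ = [[5/4, 1/2, 1], [-3/4, -1/2, -1], [5, 3, 5]].
W = DL⁻¹ = [[0, -20, -4]] · [[5/4, 1/2, 1], [-3/4, -1/2, -1], [5, 3, 5]] = [[-5, -2, 0]].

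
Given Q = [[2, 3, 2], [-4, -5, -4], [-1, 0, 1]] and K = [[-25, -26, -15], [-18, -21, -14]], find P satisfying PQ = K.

Right-multiplying both sides by Q⁻¹ gives P = KQ⁻¹.
det Q = 4; the adjugate gives Q⁻¹ = [[-5/4, -3/4, -1/2], [2, 1, 0], [-5/4, -3/4, 1/2]].
P = KQ⁻¹ = [[-25, -26, -15], [-18, -21, -14]] · [[-5/4, -3/4, -1/2], [2, 1, 0], [-5/4, -3/4, 1/2]] = [[-2, 4, 5], [-2, 3, 2]].

P = [[-2, 4, 5], [-2, 3, 2]]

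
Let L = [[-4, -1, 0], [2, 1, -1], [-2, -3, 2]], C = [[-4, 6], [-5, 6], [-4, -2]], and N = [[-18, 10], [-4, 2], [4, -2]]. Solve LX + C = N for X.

X = [[4, -2], [-2, 4], [5, 4]]

LX = N − C = [[-14, 4], [1, -4], [8, 0]].
L is on the left of X, so left-multiply by L⁻¹: X = L⁻¹(N − C).
det L = 6; the adjugate gives L⁻¹ = [[-1/6, 1/3, 1/6], [-1/3, -4/3, -2/3], [-2/3, -5/3, -1/3]].
X = L⁻¹(N − C) = [[4, -2], [-2, 4], [5, 4]].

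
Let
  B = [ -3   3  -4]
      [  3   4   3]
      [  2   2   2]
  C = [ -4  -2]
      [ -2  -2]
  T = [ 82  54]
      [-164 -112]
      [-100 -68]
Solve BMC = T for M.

M = [[4, 2], [2, 3], [2, 4]]

M = B⁻¹TC⁻¹ (apply B⁻¹ on the left and C⁻¹ on the right).
det B = 2; the adjugate gives B⁻¹ = [[1, -7, 25/2], [0, 1, -3/2], [-1, 6, -21/2]].
det C = 4; the adjugate gives C⁻¹ = [[-1/2, 1/2], [1/2, -1]].
B⁻¹T = [[-20, -12], [-14, -10], [-16, -12]].
M = (B⁻¹T)C⁻¹ = [[4, 2], [2, 3], [2, 4]].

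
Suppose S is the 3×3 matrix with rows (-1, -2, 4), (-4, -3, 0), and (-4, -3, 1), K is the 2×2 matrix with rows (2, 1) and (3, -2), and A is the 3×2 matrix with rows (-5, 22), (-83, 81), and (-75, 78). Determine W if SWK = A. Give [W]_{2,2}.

5

Left-multiply by S⁻¹ and right-multiply by K⁻¹: W = S⁻¹AK⁻¹.
S has determinant -5; S⁻¹ = [[3/5, 2, -12/5], [-4/5, -3, 16/5], [0, -1, 1]].
det K = -7; the adjugate gives K⁻¹ = [[2/7, 1/7], [3/7, -2/7]].
S⁻¹A = [[11, -12], [13, -11], [8, -3]].
W = (S⁻¹A)K⁻¹ = [[-2, 5], [-1, 5], [1, 2]].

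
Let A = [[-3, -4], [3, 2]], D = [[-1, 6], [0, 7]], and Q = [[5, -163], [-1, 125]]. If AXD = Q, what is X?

Isolating X: multiply by A⁻¹ from the left and D⁻¹ from the right, so X = A⁻¹QD⁻¹.
det A = 6; the adjugate gives A⁻¹ = [[1/3, 2/3], [-1/2, -1/2]].
D has determinant -7; D⁻¹ = [[-1, 6/7], [0, 1/7]].
A⁻¹Q = [[1, 29], [-2, 19]].
X = (A⁻¹Q)D⁻¹ = [[-1, 5], [2, 1]].

X = [[-1, 5], [2, 1]]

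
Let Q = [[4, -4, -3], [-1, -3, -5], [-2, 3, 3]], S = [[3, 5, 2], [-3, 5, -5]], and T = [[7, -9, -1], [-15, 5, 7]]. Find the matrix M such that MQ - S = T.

M = [[1, -2, -2], [-4, 2, 0]]

MQ = T + S = [[10, -4, 1], [-18, 10, 2]].
Right-multiplying both sides by Q⁻¹ gives M = (T + S)Q⁻¹.
Q has determinant -1; Q⁻¹ = [[-6, -3, -11], [-13, -6, -23], [9, 4, 16]].
M = (T + S)Q⁻¹ = [[1, -2, -2], [-4, 2, 0]].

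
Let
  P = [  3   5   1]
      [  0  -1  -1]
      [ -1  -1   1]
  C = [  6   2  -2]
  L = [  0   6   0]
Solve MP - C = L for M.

MP = L + C = [[6, 8, -2]].
Right-multiplying both sides by P⁻¹ gives M = (L + C)P⁻¹.
det P = -2; the adjugate gives P⁻¹ = [[1, 3, 2], [-1/2, -2, -3/2], [1/2, 1, 3/2]].
M = (L + C)P⁻¹ = [[1, 0, -3]].

M = [[1, 0, -3]]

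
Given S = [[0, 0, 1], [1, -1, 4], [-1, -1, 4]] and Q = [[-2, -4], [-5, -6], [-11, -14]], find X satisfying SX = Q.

Since S multiplies X on the left, X = S⁻¹Q.
S has determinant -2; S⁻¹ = [[0, 1/2, -1/2], [4, -1/2, -1/2], [1, 0, 0]].
X = S⁻¹Q = [[0, 1/2, -1/2], [4, -1/2, -1/2], [1, 0, 0]] · [[-2, -4], [-5, -6], [-11, -14]] = [[3, 4], [0, -6], [-2, -4]].

X = [[3, 4], [0, -6], [-2, -4]]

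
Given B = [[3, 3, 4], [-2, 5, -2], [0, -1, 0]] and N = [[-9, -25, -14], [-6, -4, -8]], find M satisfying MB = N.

Right-multiplying both sides by B⁻¹ gives M = NB⁻¹.
B has determinant 2; B⁻¹ = [[-1, -2, -13], [0, 0, -1], [1, 3/2, 21/2]].
M = NB⁻¹ = [[-9, -25, -14], [-6, -4, -8]] · [[-1, -2, -13], [0, 0, -1], [1, 3/2, 21/2]] = [[-5, -3, -5], [-2, 0, -2]].

M = [[-5, -3, -5], [-2, 0, -2]]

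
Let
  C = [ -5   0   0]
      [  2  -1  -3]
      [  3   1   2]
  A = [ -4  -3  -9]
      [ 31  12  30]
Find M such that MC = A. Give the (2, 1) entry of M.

-5

Since C sits to the right of M, M = AC⁻¹.
det C = -5; the adjugate gives C⁻¹ = [[-1/5, 0, 0], [13/5, 2, 3], [-1, -1, -1]].
M = AC⁻¹ = [[-4, -3, -9], [31, 12, 30]] · [[-1/5, 0, 0], [13/5, 2, 3], [-1, -1, -1]] = [[2, 3, 0], [-5, -6, 6]].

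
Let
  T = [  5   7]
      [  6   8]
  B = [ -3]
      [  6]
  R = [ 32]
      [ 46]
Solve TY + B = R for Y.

TY = R − B = [[35], [40]].
T is on the left of Y, so left-multiply by T⁻¹: Y = T⁻¹(R − B).
det T = -2; the adjugate gives T⁻¹ = [[-4, 7/2], [3, -5/2]].
Y = T⁻¹(R − B) = [[0], [5]].

Y = [[0], [5]]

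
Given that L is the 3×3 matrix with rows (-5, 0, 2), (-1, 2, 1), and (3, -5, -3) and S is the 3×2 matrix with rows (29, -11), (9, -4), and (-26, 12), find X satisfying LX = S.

Since L multiplies X on the left, X = L⁻¹S.
det L = 3; the adjugate gives L⁻¹ = [[-1/3, -10/3, -4/3], [0, 3, 1], [-1/3, -25/3, -10/3]].
X = L⁻¹S = [[-1/3, -10/3, -4/3], [0, 3, 1], [-1/3, -25/3, -10/3]] · [[29, -11], [9, -4], [-26, 12]] = [[-5, 1], [1, 0], [2, -3]].

X = [[-5, 1], [1, 0], [2, -3]]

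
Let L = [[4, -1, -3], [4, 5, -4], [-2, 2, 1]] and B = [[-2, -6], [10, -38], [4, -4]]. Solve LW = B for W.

L is on the left of W, so left-multiply by L⁻¹: W = L⁻¹B.
det L = -6, so L⁻¹ = [[-13/6, 5/6, -19/6], [-2/3, 1/3, -2/3], [-3, 1, -4]].
W = L⁻¹B = [[-13/6, 5/6, -19/6], [-2/3, 1/3, -2/3], [-3, 1, -4]] · [[-2, -6], [10, -38], [4, -4]] = [[0, -6], [2, -6], [0, -4]].

W = [[0, -6], [2, -6], [0, -4]]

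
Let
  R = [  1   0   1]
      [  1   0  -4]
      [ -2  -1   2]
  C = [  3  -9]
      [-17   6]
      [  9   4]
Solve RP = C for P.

Since R multiplies P on the left, P = R⁻¹C.
R has determinant -5; R⁻¹ = [[4/5, 1/5, 0], [-6/5, -4/5, -1], [1/5, -1/5, 0]].
P = R⁻¹C = [[4/5, 1/5, 0], [-6/5, -4/5, -1], [1/5, -1/5, 0]] · [[3, -9], [-17, 6], [9, 4]] = [[-1, -6], [1, 2], [4, -3]].

P = [[-1, -6], [1, 2], [4, -3]]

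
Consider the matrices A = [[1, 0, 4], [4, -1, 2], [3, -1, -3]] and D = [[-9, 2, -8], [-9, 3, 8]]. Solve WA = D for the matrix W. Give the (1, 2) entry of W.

A is on the right of W, so right-multiply by A⁻¹: W = DA⁻¹.
det A = 1, so A⁻¹ = [[5, -4, 4], [18, -15, 14], [-1, 1, -1]].
W = DA⁻¹ = [[-9, 2, -8], [-9, 3, 8]] · [[5, -4, 4], [18, -15, 14], [-1, 1, -1]] = [[-1, -2, 0], [1, -1, -2]].

-2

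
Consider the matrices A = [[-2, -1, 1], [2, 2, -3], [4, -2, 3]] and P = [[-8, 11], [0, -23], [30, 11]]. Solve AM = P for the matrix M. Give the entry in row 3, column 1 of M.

Left-multiplying both sides by A⁻¹ gives M = A⁻¹P.
A has determinant 6; A⁻¹ = [[0, 1/6, 1/6], [-3, -5/3, -2/3], [-2, -4/3, -1/3]].
M = A⁻¹P = [[0, 1/6, 1/6], [-3, -5/3, -2/3], [-2, -4/3, -1/3]] · [[-8, 11], [0, -23], [30, 11]] = [[5, -2], [4, -2], [6, 5]].

6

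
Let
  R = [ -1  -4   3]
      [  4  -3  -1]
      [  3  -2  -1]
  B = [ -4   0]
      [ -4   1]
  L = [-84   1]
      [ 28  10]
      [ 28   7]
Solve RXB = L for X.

Left-multiply by R⁻¹ and right-multiply by B⁻¹: X = R⁻¹LB⁻¹.
R has determinant -2; R⁻¹ = [[-1/2, 5, -13/2], [-1/2, 4, -11/2], [-1/2, 7, -19/2]].
B has determinant -4; B⁻¹ = [[-1/4, 0], [-1, 1]].
R⁻¹L = [[0, 4], [0, 1], [-28, 3]].
X = (R⁻¹L)B⁻¹ = [[-4, 4], [-1, 1], [4, 3]].

X = [[-4, 4], [-1, 1], [4, 3]]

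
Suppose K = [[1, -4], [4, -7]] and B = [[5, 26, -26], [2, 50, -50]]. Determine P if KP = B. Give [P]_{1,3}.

-2

Since K multiplies P on the left, P = K⁻¹B.
det K = 9; the adjugate gives K⁻¹ = [[-7/9, 4/9], [-4/9, 1/9]].
P = K⁻¹B = [[-7/9, 4/9], [-4/9, 1/9]] · [[5, 26, -26], [2, 50, -50]] = [[-3, 2, -2], [-2, -6, 6]].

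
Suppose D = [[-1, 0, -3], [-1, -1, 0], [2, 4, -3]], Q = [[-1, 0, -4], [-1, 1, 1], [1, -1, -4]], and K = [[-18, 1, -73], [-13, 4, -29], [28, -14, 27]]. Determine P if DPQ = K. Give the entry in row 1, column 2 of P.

0

Left-multiply by D⁻¹ and right-multiply by Q⁻¹: P = D⁻¹KQ⁻¹.
det D = 3; the adjugate gives D⁻¹ = [[1, -4, -1], [-1, 3, 1], [-2/3, 4/3, 1/3]].
Q has determinant 3; Q⁻¹ = [[-1, 4/3, 4/3], [-1, 8/3, 5/3], [0, -1/3, -1/3]].
D⁻¹K = [[6, -1, 16], [7, -3, 13], [4, 0, 19]].
P = (D⁻¹K)Q⁻¹ = [[-5, 0, 1], [-4, -3, 0], [-4, -1, -1]].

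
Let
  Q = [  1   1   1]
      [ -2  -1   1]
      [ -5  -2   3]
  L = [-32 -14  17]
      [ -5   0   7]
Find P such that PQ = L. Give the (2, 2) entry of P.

-4

Q is on the right of P, so right-multiply by Q⁻¹: P = LQ⁻¹.
det Q = -1, so Q⁻¹ = [[1, 5, -2], [-1, -8, 3], [1, 3, -1]].
P = LQ⁻¹ = [[-32, -14, 17], [-5, 0, 7]] · [[1, 5, -2], [-1, -8, 3], [1, 3, -1]] = [[-1, 3, 5], [2, -4, 3]].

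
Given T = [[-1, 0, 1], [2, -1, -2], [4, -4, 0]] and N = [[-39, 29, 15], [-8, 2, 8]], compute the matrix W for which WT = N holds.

Since T sits to the right of W, W = NT⁻¹.
det T = 4, so T⁻¹ = [[-2, -1, 1/4], [-2, -1, 0], [-1, -1, 1/4]].
W = NT⁻¹ = [[-39, 29, 15], [-8, 2, 8]] · [[-2, -1, 1/4], [-2, -1, 0], [-1, -1, 1/4]] = [[5, -5, -6], [4, -2, 0]].

W = [[5, -5, -6], [4, -2, 0]]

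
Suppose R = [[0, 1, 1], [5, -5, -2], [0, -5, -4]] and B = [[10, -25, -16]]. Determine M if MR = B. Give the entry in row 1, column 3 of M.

3

Since R sits to the right of M, M = BR⁻¹.
det R = -5, so R⁻¹ = [[-2, 1/5, -3/5], [-4, 0, -1], [5, 0, 1]].
M = BR⁻¹ = [[10, -25, -16]] · [[-2, 1/5, -3/5], [-4, 0, -1], [5, 0, 1]] = [[0, 2, 3]].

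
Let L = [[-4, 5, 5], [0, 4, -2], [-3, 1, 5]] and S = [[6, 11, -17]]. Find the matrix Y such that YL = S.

Y = [[-3, 6, 2]]

Since L sits to the right of Y, Y = SL⁻¹.
det L = 2, so L⁻¹ = [[11, -10, -15], [3, -5/2, -4], [6, -11/2, -8]].
Y = SL⁻¹ = [[6, 11, -17]] · [[11, -10, -15], [3, -5/2, -4], [6, -11/2, -8]] = [[-3, 6, 2]].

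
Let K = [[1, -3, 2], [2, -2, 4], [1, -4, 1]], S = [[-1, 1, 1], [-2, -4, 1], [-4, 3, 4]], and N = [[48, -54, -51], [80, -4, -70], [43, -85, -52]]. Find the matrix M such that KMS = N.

M = [[0, -5, -2], [4, -4, 2], [3, -2, -2]]

M = K⁻¹NS⁻¹ (apply K⁻¹ on the left and S⁻¹ on the right).
det K = -4; the adjugate gives K⁻¹ = [[-7/2, 5/4, 2], [-1/2, 1/4, 0], [3/2, -1/4, -1]].
det S = 1; the adjugate gives S⁻¹ = [[-19, -1, 5], [4, 0, -1], [-22, -1, 6]].
K⁻¹N = [[18, 14, -13], [-4, 26, 8], [9, 5, -7]].
M = (K⁻¹N)S⁻¹ = [[0, -5, -2], [4, -4, 2], [3, -2, -2]].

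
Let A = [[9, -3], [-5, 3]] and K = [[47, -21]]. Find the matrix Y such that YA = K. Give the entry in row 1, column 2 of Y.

-4

A is on the right of Y, so right-multiply by A⁻¹: Y = KA⁻¹.
det A = 12; the adjugate gives A⁻¹ = [[1/4, 1/4], [5/12, 3/4]].
Y = KA⁻¹ = [[47, -21]] · [[1/4, 1/4], [5/12, 3/4]] = [[3, -4]].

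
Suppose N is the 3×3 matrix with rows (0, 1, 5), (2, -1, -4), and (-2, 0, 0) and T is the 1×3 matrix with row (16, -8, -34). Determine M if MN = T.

M = [[-2, 6, -2]]

N is on the right of M, so right-multiply by N⁻¹: M = TN⁻¹.
det N = -2; the adjugate gives N⁻¹ = [[0, 0, -1/2], [-4, -5, -5], [1, 1, 1]].
M = TN⁻¹ = [[16, -8, -34]] · [[0, 0, -1/2], [-4, -5, -5], [1, 1, 1]] = [[-2, 6, -2]].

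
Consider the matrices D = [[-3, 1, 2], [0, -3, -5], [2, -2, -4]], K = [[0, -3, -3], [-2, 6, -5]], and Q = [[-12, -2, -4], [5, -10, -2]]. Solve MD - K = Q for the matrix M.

M = [[4, 3, 0], [-1, 1, 0]]

MD = Q + K = [[-12, -5, -7], [3, -4, -7]].
D is on the right of M, so right-multiply by D⁻¹: M = (Q + K)D⁻¹.
det D = -4, so D⁻¹ = [[-1/2, 0, -1/4], [5/2, -2, 15/4], [-3/2, 1, -9/4]].
M = (Q + K)D⁻¹ = [[4, 3, 0], [-1, 1, 0]].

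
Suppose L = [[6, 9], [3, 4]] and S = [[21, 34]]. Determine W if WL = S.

L is on the right of W, so right-multiply by L⁻¹: W = SL⁻¹.
det L = -3; the adjugate gives L⁻¹ = [[-4/3, 3], [1, -2]].
W = SL⁻¹ = [[21, 34]] · [[-4/3, 3], [1, -2]] = [[6, -5]].

W = [[6, -5]]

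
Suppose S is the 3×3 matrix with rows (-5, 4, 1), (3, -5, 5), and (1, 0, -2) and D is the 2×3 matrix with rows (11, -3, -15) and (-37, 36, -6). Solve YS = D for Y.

Y = [[-2, -1, 4], [4, -4, -5]]

Right-multiplying both sides by S⁻¹ gives Y = DS⁻¹.
det S = -1, so S⁻¹ = [[-10, -8, -25], [-11, -9, -28], [-5, -4, -13]].
Y = DS⁻¹ = [[11, -3, -15], [-37, 36, -6]] · [[-10, -8, -25], [-11, -9, -28], [-5, -4, -13]] = [[-2, -1, 4], [4, -4, -5]].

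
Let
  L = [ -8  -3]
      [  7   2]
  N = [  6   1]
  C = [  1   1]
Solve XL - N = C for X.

XL = C + N = [[7, 2]].
L is on the right of X, so right-multiply by L⁻¹: X = (C + N)L⁻¹.
L has determinant 5; L⁻¹ = [[2/5, 3/5], [-7/5, -8/5]].
X = (C + N)L⁻¹ = [[0, 1]].

X = [[0, 1]]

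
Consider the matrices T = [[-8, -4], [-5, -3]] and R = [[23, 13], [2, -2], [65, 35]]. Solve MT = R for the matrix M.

Right-multiplying both sides by T⁻¹ gives M = RT⁻¹.
det T = 4; the adjugate gives T⁻¹ = [[-3/4, 1], [5/4, -2]].
M = RT⁻¹ = [[23, 13], [2, -2], [65, 35]] · [[-3/4, 1], [5/4, -2]] = [[-1, -3], [-4, 6], [-5, -5]].

M = [[-1, -3], [-4, 6], [-5, -5]]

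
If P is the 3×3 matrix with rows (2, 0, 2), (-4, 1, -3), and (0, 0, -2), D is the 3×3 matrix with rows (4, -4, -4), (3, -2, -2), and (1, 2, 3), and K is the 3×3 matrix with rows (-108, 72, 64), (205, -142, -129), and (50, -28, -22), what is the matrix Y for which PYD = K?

Y = P⁻¹KD⁻¹ (apply P⁻¹ on the left and D⁻¹ on the right).
det P = -4; the adjugate gives P⁻¹ = [[1/2, 0, 1/2], [2, 1, 1/2], [0, 0, -1/2]].
det D = 4, so D⁻¹ = [[-1/2, 1, 0], [-11/4, 4, -1], [2, -3, 1]].
P⁻¹K = [[-29, 22, 21], [14, -12, -12], [-25, 14, 11]].
Y = (P⁻¹K)D⁻¹ = [[-4, -4, -1], [2, 2, 0], [-4, -2, -3]].

Y = [[-4, -4, -1], [2, 2, 0], [-4, -2, -3]]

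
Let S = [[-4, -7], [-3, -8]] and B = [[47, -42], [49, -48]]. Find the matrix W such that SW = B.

Left-multiplying both sides by S⁻¹ gives W = S⁻¹B.
det S = 11, so S⁻¹ = [[-8/11, 7/11], [3/11, -4/11]].
W = S⁻¹B = [[-8/11, 7/11], [3/11, -4/11]] · [[47, -42], [49, -48]] = [[-3, 0], [-5, 6]].

W = [[-3, 0], [-5, 6]]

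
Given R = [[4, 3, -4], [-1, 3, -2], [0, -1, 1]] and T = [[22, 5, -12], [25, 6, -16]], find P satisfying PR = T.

Since R sits to the right of P, P = TR⁻¹.
R has determinant 3; R⁻¹ = [[1/3, 1/3, 2], [1/3, 4/3, 4], [1/3, 4/3, 5]].
P = TR⁻¹ = [[22, 5, -12], [25, 6, -16]] · [[1/3, 1/3, 2], [1/3, 4/3, 4], [1/3, 4/3, 5]] = [[5, -2, 4], [5, -5, -6]].

P = [[5, -2, 4], [5, -5, -6]]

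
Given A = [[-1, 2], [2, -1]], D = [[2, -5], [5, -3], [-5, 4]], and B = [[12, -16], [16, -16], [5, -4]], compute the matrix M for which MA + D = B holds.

M = [[-4, 3], [-5, 3], [-2, 4]]

MA = B − D = [[10, -11], [11, -13], [10, -8]].
A is on the right of M, so right-multiply by A⁻¹: M = (B − D)A⁻¹.
det A = -3, so A⁻¹ = [[1/3, 2/3], [2/3, 1/3]].
M = (B − D)A⁻¹ = [[-4, 3], [-5, 3], [-2, 4]].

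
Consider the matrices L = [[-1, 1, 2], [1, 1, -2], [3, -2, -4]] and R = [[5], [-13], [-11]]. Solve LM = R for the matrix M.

M = [[-1], [-4], [4]]

Left-multiplying both sides by L⁻¹ gives M = L⁻¹R.
det L = -4, so L⁻¹ = [[2, 0, 1], [1/2, 1/2, 0], [5/4, -1/4, 1/2]].
M = L⁻¹R = [[2, 0, 1], [1/2, 1/2, 0], [5/4, -1/4, 1/2]] · [[5], [-13], [-11]] = [[-1], [-4], [4]].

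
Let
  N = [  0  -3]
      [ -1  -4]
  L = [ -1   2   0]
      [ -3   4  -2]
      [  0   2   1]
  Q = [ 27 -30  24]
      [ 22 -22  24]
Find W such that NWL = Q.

Left-multiply by N⁻¹ and right-multiply by L⁻¹: W = N⁻¹QL⁻¹.
det N = -3, so N⁻¹ = [[4/3, -1], [-1/3, 0]].
det L = -2; the adjugate gives L⁻¹ = [[-4, 1, 2], [-3/2, 1/2, 1], [3, -1, -1]].
N⁻¹Q = [[14, -18, 8], [-9, 10, -8]].
W = (N⁻¹Q)L⁻¹ = [[-5, -3, 2], [-3, 4, 0]].

W = [[-5, -3, 2], [-3, 4, 0]]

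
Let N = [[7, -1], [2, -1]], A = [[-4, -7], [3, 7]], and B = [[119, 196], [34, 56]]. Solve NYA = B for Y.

Isolating Y: multiply by N⁻¹ from the left and A⁻¹ from the right, so Y = N⁻¹BA⁻¹.
det N = -5; the adjugate gives N⁻¹ = [[1/5, -1/5], [2/5, -7/5]].
det A = -7; the adjugate gives A⁻¹ = [[-1, -1], [3/7, 4/7]].
N⁻¹B = [[17, 28], [0, 0]].
Y = (N⁻¹B)A⁻¹ = [[-5, -1], [0, 0]].

Y = [[-5, -1], [0, 0]]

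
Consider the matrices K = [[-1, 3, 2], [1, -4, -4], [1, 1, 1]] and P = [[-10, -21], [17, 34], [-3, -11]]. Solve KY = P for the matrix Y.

Y = [[1, -2], [-1, -5], [-3, -4]]

Since K multiplies Y on the left, Y = K⁻¹P.
det K = -5; the adjugate gives K⁻¹ = [[0, 1/5, 4/5], [1, 3/5, 2/5], [-1, -4/5, -1/5]].
Y = K⁻¹P = [[0, 1/5, 4/5], [1, 3/5, 2/5], [-1, -4/5, -1/5]] · [[-10, -21], [17, 34], [-3, -11]] = [[1, -2], [-1, -5], [-3, -4]].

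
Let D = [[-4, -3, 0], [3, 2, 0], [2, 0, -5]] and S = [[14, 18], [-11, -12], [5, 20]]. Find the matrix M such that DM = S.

Since D multiplies M on the left, M = D⁻¹S.
det D = -5, so D⁻¹ = [[2, 3, 0], [-3, -4, 0], [4/5, 6/5, -1/5]].
M = D⁻¹S = [[2, 3, 0], [-3, -4, 0], [4/5, 6/5, -1/5]] · [[14, 18], [-11, -12], [5, 20]] = [[-5, 0], [2, -6], [-3, -4]].

M = [[-5, 0], [2, -6], [-3, -4]]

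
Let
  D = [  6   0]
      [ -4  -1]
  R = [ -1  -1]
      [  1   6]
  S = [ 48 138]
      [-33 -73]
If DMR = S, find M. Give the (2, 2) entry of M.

-4

Left-multiply by D⁻¹ and right-multiply by R⁻¹: M = D⁻¹SR⁻¹.
D has determinant -6; D⁻¹ = [[1/6, 0], [-2/3, -1]].
det R = -5; the adjugate gives R⁻¹ = [[-6/5, -1/5], [1/5, 1/5]].
D⁻¹S = [[8, 23], [1, -19]].
M = (D⁻¹S)R⁻¹ = [[-5, 3], [-5, -4]].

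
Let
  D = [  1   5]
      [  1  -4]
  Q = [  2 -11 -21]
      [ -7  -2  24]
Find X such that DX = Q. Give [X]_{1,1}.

Left-multiplying both sides by D⁻¹ gives X = D⁻¹Q.
det D = -9; the adjugate gives D⁻¹ = [[4/9, 5/9], [1/9, -1/9]].
X = D⁻¹Q = [[4/9, 5/9], [1/9, -1/9]] · [[2, -11, -21], [-7, -2, 24]] = [[-3, -6, 4], [1, -1, -5]].

-3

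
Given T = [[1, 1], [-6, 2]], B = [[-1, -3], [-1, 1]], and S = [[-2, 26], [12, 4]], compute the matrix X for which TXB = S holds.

Left-multiply by T⁻¹ and right-multiply by B⁻¹: X = T⁻¹SB⁻¹.
T has determinant 8; T⁻¹ = [[1/4, -1/8], [3/4, 1/8]].
det B = -4; the adjugate gives B⁻¹ = [[-1/4, -3/4], [-1/4, 1/4]].
T⁻¹S = [[-2, 6], [0, 20]].
X = (T⁻¹S)B⁻¹ = [[-1, 3], [-5, 5]].

X = [[-1, 3], [-5, 5]]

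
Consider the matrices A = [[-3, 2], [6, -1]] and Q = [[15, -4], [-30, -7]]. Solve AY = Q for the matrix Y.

Since A multiplies Y on the left, Y = A⁻¹Q.
det A = -9, so A⁻¹ = [[1/9, 2/9], [2/3, 1/3]].
Y = A⁻¹Q = [[1/9, 2/9], [2/3, 1/3]] · [[15, -4], [-30, -7]] = [[-5, -2], [0, -5]].

Y = [[-5, -2], [0, -5]]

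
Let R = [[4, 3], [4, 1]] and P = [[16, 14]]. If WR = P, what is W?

Right-multiplying both sides by R⁻¹ gives W = PR⁻¹.
det R = -8; the adjugate gives R⁻¹ = [[-1/8, 3/8], [1/2, -1/2]].
W = PR⁻¹ = [[16, 14]] · [[-1/8, 3/8], [1/2, -1/2]] = [[5, -1]].

W = [[5, -1]]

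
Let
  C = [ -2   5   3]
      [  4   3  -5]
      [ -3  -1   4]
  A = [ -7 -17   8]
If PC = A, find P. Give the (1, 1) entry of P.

C is on the right of P, so right-multiply by C⁻¹: P = AC⁻¹.
C has determinant -4; C⁻¹ = [[-7/4, 23/4, 17/2], [1/4, -1/4, -1/2], [-5/4, 17/4, 13/2]].
P = AC⁻¹ = [[-7, -17, 8]] · [[-7/4, 23/4, 17/2], [1/4, -1/4, -1/2], [-5/4, 17/4, 13/2]] = [[-2, -2, 1]].

-2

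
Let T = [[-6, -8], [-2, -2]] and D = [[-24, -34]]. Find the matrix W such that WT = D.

Since T sits to the right of W, W = DT⁻¹.
det T = -4, so T⁻¹ = [[1/2, -2], [-1/2, 3/2]].
W = DT⁻¹ = [[-24, -34]] · [[1/2, -2], [-1/2, 3/2]] = [[5, -3]].

W = [[5, -3]]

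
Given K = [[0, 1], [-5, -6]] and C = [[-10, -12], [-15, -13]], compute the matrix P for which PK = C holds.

Right-multiplying both sides by K⁻¹ gives P = CK⁻¹.
K has determinant 5; K⁻¹ = [[-6/5, -1/5], [1, 0]].
P = CK⁻¹ = [[-10, -12], [-15, -13]] · [[-6/5, -1/5], [1, 0]] = [[0, 2], [5, 3]].

P = [[0, 2], [5, 3]]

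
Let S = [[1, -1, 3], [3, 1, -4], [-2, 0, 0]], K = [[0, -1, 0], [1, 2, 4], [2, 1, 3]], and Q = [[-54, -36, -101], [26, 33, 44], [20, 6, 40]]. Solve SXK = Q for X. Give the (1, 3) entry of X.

-4

X = S⁻¹QK⁻¹ (apply S⁻¹ on the left and K⁻¹ on the right).
S has determinant -2; S⁻¹ = [[0, 0, -1/2], [-4, -3, -13/2], [-1, -1, -2]].
K has determinant -5; K⁻¹ = [[-2/5, -3/5, 4/5], [-1, 0, 0], [3/5, 2/5, -1/5]].
S⁻¹Q = [[-10, -3, -20], [8, 6, 12], [-12, -9, -23]].
X = (S⁻¹Q)K⁻¹ = [[-5, -2, -4], [-2, 0, 4], [0, -2, -5]].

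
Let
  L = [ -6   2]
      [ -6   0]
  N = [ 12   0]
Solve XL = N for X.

Right-multiplying both sides by L⁻¹ gives X = NL⁻¹.
det L = 12; the adjugate gives L⁻¹ = [[0, -1/6], [1/2, -1/2]].
X = NL⁻¹ = [[12, 0]] · [[0, -1/6], [1/2, -1/2]] = [[0, -2]].

X = [[0, -2]]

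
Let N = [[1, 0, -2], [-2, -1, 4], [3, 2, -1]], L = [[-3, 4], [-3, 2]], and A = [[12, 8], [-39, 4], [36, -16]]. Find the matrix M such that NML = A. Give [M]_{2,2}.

M = N⁻¹AL⁻¹ (apply N⁻¹ on the left and L⁻¹ on the right).
det N = -5, so N⁻¹ = [[7/5, 4/5, 2/5], [-2, -1, 0], [1/5, 2/5, 1/5]].
L has determinant 6; L⁻¹ = [[1/3, -2/3], [1/2, -1/2]].
N⁻¹A = [[0, 8], [15, -20], [-6, 0]].
M = (N⁻¹A)L⁻¹ = [[4, -4], [-5, 0], [-2, 4]].

0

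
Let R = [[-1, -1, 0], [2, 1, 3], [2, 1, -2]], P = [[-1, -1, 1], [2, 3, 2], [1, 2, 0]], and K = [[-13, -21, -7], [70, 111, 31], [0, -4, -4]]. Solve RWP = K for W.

W = [[-5, 4, 2], [4, 0, 2], [-1, 4, 5]]

W = R⁻¹KP⁻¹ (apply R⁻¹ on the left and P⁻¹ on the right).
det R = -5; the adjugate gives R⁻¹ = [[1, 2/5, 3/5], [-2, -2/5, -3/5], [0, 1/5, -1/5]].
det P = 3, so P⁻¹ = [[-4/3, 2/3, -5/3], [2/3, -1/3, 4/3], [1/3, 1/3, -1/3]].
R⁻¹K = [[15, 21, 3], [-2, 0, 4], [14, 23, 7]].
W = (R⁻¹K)P⁻¹ = [[-5, 4, 2], [4, 0, 2], [-1, 4, 5]].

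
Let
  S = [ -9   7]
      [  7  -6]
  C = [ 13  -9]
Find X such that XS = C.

Right-multiplying both sides by S⁻¹ gives X = CS⁻¹.
det S = 5; the adjugate gives S⁻¹ = [[-6/5, -7/5], [-7/5, -9/5]].
X = CS⁻¹ = [[13, -9]] · [[-6/5, -7/5], [-7/5, -9/5]] = [[-3, -2]].

X = [[-3, -2]]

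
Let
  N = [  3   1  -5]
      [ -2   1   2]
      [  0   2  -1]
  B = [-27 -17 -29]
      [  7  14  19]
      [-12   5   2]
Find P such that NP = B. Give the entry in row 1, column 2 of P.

Left-multiplying both sides by N⁻¹ gives P = N⁻¹B.
N has determinant 3; N⁻¹ = [[-5/3, -3, 7/3], [-2/3, -1, 4/3], [-4/3, -2, 5/3]].
P = N⁻¹B = [[-5/3, -3, 7/3], [-2/3, -1, 4/3], [-4/3, -2, 5/3]] · [[-27, -17, -29], [7, 14, 19], [-12, 5, 2]] = [[-4, -2, -4], [-5, 4, 3], [2, 3, 4]].

-2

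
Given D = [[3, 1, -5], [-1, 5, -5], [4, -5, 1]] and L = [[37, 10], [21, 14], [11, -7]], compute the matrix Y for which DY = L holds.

D is on the left of Y, so left-multiply by D⁻¹: Y = D⁻¹L.
D has determinant -4; D⁻¹ = [[5, -6, -5], [19/4, -23/4, -5], [15/4, -19/4, -4]].
Y = D⁻¹L = [[5, -6, -5], [19/4, -23/4, -5], [15/4, -19/4, -4]] · [[37, 10], [21, 14], [11, -7]] = [[4, 1], [0, 2], [-5, -1]].

Y = [[4, 1], [0, 2], [-5, -1]]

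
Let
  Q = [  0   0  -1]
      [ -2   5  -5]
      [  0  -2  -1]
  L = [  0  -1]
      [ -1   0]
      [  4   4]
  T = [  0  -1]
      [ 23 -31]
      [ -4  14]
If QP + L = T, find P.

QP = T − L = [[0, 0], [24, -31], [-8, 10]].
Q is on the left of P, so left-multiply by Q⁻¹: P = Q⁻¹(T − L).
det Q = -4; the adjugate gives Q⁻¹ = [[15/4, -1/2, -5/4], [1/2, 0, -1/2], [-1, 0, 0]].
P = Q⁻¹(T − L) = [[-2, 3], [4, -5], [0, 0]].

P = [[-2, 3], [4, -5], [0, 0]]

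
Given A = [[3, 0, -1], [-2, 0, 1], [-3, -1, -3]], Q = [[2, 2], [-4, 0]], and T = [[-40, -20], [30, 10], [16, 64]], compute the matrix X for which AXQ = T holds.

X = [[-5, 0], [-2, 3], [-5, -5]]

Isolating X: multiply by A⁻¹ from the left and Q⁻¹ from the right, so X = A⁻¹TQ⁻¹.
det A = 1, so A⁻¹ = [[1, 1, 0], [-9, -12, -1], [2, 3, 0]].
det Q = 8; the adjugate gives Q⁻¹ = [[0, -1/4], [1/2, 1/4]].
A⁻¹T = [[-10, -10], [-16, -4], [10, -10]].
X = (A⁻¹T)Q⁻¹ = [[-5, 0], [-2, 3], [-5, -5]].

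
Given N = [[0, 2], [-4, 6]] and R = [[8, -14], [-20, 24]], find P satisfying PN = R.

N is on the right of P, so right-multiply by N⁻¹: P = RN⁻¹.
det N = 8; the adjugate gives N⁻¹ = [[3/4, -1/4], [1/2, 0]].
P = RN⁻¹ = [[8, -14], [-20, 24]] · [[3/4, -1/4], [1/2, 0]] = [[-1, -2], [-3, 5]].

P = [[-1, -2], [-3, 5]]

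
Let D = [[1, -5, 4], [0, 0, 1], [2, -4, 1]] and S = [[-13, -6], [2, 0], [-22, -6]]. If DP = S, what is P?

D is on the left of P, so left-multiply by D⁻¹: P = D⁻¹S.
D has determinant -6; D⁻¹ = [[-2/3, 11/6, 5/6], [-1/3, 7/6, 1/6], [0, 1, 0]].
P = D⁻¹S = [[-2/3, 11/6, 5/6], [-1/3, 7/6, 1/6], [0, 1, 0]] · [[-13, -6], [2, 0], [-22, -6]] = [[-6, -1], [3, 1], [2, 0]].

P = [[-6, -1], [3, 1], [2, 0]]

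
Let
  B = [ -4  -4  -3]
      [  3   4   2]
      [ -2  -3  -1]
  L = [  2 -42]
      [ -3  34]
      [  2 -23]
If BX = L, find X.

B is on the left of X, so left-multiply by B⁻¹: X = B⁻¹L.
det B = -1, so B⁻¹ = [[-2, -5, -4], [1, 2, 1], [1, 4, 4]].
X = B⁻¹L = [[-2, -5, -4], [1, 2, 1], [1, 4, 4]] · [[2, -42], [-3, 34], [2, -23]] = [[3, 6], [-2, 3], [-2, 2]].

X = [[3, 6], [-2, 3], [-2, 2]]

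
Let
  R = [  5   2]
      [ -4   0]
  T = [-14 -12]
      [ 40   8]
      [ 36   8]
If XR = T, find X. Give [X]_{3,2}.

R is on the right of X, so right-multiply by R⁻¹: X = TR⁻¹.
det R = 8, so R⁻¹ = [[0, -1/4], [1/2, 5/8]].
X = TR⁻¹ = [[-14, -12], [40, 8], [36, 8]] · [[0, -1/4], [1/2, 5/8]] = [[-6, -4], [4, -5], [4, -4]].

-4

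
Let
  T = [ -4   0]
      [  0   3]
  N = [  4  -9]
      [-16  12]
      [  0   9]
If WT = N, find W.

Right-multiplying both sides by T⁻¹ gives W = NT⁻¹.
det T = -12, so T⁻¹ = [[-1/4, 0], [0, 1/3]].
W = NT⁻¹ = [[4, -9], [-16, 12], [0, 9]] · [[-1/4, 0], [0, 1/3]] = [[-1, -3], [4, 4], [0, 3]].

W = [[-1, -3], [4, 4], [0, 3]]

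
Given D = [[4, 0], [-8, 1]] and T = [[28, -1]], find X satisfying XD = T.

X = [[5, -1]]

Since D sits to the right of X, X = TD⁻¹.
det D = 4, so D⁻¹ = [[1/4, 0], [2, 1]].
X = TD⁻¹ = [[28, -1]] · [[1/4, 0], [2, 1]] = [[5, -1]].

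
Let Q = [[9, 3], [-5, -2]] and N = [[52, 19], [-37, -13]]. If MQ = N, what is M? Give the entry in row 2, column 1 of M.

-3

Right-multiplying both sides by Q⁻¹ gives M = NQ⁻¹.
det Q = -3; the adjugate gives Q⁻¹ = [[2/3, 1], [-5/3, -3]].
M = NQ⁻¹ = [[52, 19], [-37, -13]] · [[2/3, 1], [-5/3, -3]] = [[3, -5], [-3, 2]].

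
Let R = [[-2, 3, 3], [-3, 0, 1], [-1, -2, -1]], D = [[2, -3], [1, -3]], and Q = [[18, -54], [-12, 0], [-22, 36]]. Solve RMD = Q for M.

M = [[3, -3], [5, 1], [-3, 3]]

Left-multiply by R⁻¹ and right-multiply by D⁻¹: M = R⁻¹QD⁻¹.
R has determinant 2; R⁻¹ = [[1, -3/2, 3/2], [-2, 5/2, -7/2], [3, -7/2, 9/2]].
det D = -3; the adjugate gives D⁻¹ = [[1, -1], [1/3, -2/3]].
R⁻¹Q = [[3, 0], [11, -18], [-3, 0]].
M = (R⁻¹Q)D⁻¹ = [[3, -3], [5, 1], [-3, 3]].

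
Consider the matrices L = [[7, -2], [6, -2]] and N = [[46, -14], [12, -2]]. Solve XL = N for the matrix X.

Since L sits to the right of X, X = NL⁻¹.
L has determinant -2; L⁻¹ = [[1, -1], [3, -7/2]].
X = NL⁻¹ = [[46, -14], [12, -2]] · [[1, -1], [3, -7/2]] = [[4, 3], [6, -5]].

X = [[4, 3], [6, -5]]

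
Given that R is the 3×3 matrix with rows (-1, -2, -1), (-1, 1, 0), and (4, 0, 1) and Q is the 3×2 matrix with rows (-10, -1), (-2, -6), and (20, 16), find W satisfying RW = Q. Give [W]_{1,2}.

Left-multiplying both sides by R⁻¹ gives W = R⁻¹Q.
det R = 1, so R⁻¹ = [[1, 2, 1], [1, 3, 1], [-4, -8, -3]].
W = R⁻¹Q = [[1, 2, 1], [1, 3, 1], [-4, -8, -3]] · [[-10, -1], [-2, -6], [20, 16]] = [[6, 3], [4, -3], [-4, 4]].

3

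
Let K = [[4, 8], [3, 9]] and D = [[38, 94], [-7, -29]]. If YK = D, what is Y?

Right-multiplying both sides by K⁻¹ gives Y = DK⁻¹.
det K = 12; the adjugate gives K⁻¹ = [[3/4, -2/3], [-1/4, 1/3]].
Y = DK⁻¹ = [[38, 94], [-7, -29]] · [[3/4, -2/3], [-1/4, 1/3]] = [[5, 6], [2, -5]].

Y = [[5, 6], [2, -5]]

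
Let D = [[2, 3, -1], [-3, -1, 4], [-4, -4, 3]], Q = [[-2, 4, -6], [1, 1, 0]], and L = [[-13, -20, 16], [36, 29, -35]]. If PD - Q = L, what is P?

P = [[1, -1, 5], [3, -5, -4]]

PD = L + Q = [[-15, -16, 10], [37, 30, -35]].
Right-multiplying both sides by D⁻¹ gives P = (L + Q)D⁻¹.
D has determinant -3; D⁻¹ = [[-13/3, 5/3, -11/3], [7/3, -2/3, 5/3], [-8/3, 4/3, -7/3]].
P = (L + Q)D⁻¹ = [[1, -1, 5], [3, -5, -4]].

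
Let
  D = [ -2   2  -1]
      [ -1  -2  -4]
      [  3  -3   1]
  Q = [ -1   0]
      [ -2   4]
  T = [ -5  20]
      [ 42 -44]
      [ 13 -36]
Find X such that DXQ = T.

X = D⁻¹TQ⁻¹ (apply D⁻¹ on the left and Q⁻¹ on the right).
D has determinant -3; D⁻¹ = [[14/3, -1/3, 10/3], [11/3, -1/3, 7/3], [-3, 0, -2]].
det Q = -4; the adjugate gives Q⁻¹ = [[-1, 0], [-1/2, 1/4]].
D⁻¹T = [[6, -12], [-2, 4], [-11, 12]].
X = (D⁻¹T)Q⁻¹ = [[0, -3], [0, 1], [5, 3]].

X = [[0, -3], [0, 1], [5, 3]]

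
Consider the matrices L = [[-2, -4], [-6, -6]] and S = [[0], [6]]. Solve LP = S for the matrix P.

L is on the left of P, so left-multiply by L⁻¹: P = L⁻¹S.
det L = -12; the adjugate gives L⁻¹ = [[1/2, -1/3], [-1/2, 1/6]].
P = L⁻¹S = [[1/2, -1/3], [-1/2, 1/6]] · [[0], [6]] = [[-2], [1]].

P = [[-2], [1]]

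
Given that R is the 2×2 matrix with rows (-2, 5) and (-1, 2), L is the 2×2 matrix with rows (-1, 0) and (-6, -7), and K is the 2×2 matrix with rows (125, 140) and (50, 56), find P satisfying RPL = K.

P = R⁻¹KL⁻¹ (apply R⁻¹ on the left and L⁻¹ on the right).
det R = 1, so R⁻¹ = [[2, -5], [1, -2]].
L has determinant 7; L⁻¹ = [[-1, 0], [6/7, -1/7]].
R⁻¹K = [[0, 0], [25, 28]].
P = (R⁻¹K)L⁻¹ = [[0, 0], [-1, -4]].

P = [[0, 0], [-1, -4]]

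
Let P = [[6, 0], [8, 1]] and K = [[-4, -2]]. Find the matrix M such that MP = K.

M = [[2, -2]]

Right-multiplying both sides by P⁻¹ gives M = KP⁻¹.
P has determinant 6; P⁻¹ = [[1/6, 0], [-4/3, 1]].
M = KP⁻¹ = [[-4, -2]] · [[1/6, 0], [-4/3, 1]] = [[2, -2]].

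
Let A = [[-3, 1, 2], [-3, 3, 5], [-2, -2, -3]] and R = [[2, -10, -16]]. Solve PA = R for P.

A is on the right of P, so right-multiply by A⁻¹: P = RA⁻¹.
det A = 2; the adjugate gives A⁻¹ = [[1/2, -1/2, -1/2], [-19/2, 13/2, 9/2], [6, -4, -3]].
P = RA⁻¹ = [[2, -10, -16]] · [[1/2, -1/2, -1/2], [-19/2, 13/2, 9/2], [6, -4, -3]] = [[0, -2, 2]].

P = [[0, -2, 2]]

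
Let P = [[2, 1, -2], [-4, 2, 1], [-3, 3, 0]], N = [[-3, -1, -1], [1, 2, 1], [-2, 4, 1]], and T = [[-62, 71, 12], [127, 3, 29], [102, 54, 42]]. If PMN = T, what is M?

M = [[5, 1, 4], [-5, 5, 4], [-1, 4, -4]]

Isolating M: multiply by P⁻¹ from the left and N⁻¹ from the right, so M = P⁻¹TN⁻¹.
P has determinant 3; P⁻¹ = [[-1, -2, 5/3], [-1, -2, 2], [-2, -3, 8/3]].
N has determinant 1; N⁻¹ = [[-2, -3, 1], [-3, -5, 2], [8, 14, -5]].
P⁻¹T = [[-22, 13, 0], [12, 31, 14], [15, -7, 1]].
M = (P⁻¹T)N⁻¹ = [[5, 1, 4], [-5, 5, 4], [-1, 4, -4]].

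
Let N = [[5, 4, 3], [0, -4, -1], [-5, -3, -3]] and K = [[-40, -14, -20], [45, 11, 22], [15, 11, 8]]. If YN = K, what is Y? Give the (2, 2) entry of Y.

Since N sits to the right of Y, Y = KN⁻¹.
det N = 5, so N⁻¹ = [[9/5, 3/5, 8/5], [1, 0, 1], [-4, -1, -4]].
Y = KN⁻¹ = [[-40, -14, -20], [45, 11, 22], [15, 11, 8]] · [[9/5, 3/5, 8/5], [1, 0, 1], [-4, -1, -4]] = [[-6, -4, 2], [4, 5, -5], [6, 1, 3]].

5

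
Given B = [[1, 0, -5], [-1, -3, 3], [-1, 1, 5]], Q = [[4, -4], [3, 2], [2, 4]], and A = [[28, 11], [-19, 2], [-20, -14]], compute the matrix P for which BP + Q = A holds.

P = [[4, 0], [2, -3], [-4, -3]]

BP = A − Q = [[24, 15], [-22, 0], [-22, -18]].
Since B multiplies P on the left, P = B⁻¹(A − Q).
B has determinant 2; B⁻¹ = [[-9, -5/2, -15/2], [1, 0, 1], [-2, -1/2, -3/2]].
P = B⁻¹(A − Q) = [[4, 0], [2, -3], [-4, -3]].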